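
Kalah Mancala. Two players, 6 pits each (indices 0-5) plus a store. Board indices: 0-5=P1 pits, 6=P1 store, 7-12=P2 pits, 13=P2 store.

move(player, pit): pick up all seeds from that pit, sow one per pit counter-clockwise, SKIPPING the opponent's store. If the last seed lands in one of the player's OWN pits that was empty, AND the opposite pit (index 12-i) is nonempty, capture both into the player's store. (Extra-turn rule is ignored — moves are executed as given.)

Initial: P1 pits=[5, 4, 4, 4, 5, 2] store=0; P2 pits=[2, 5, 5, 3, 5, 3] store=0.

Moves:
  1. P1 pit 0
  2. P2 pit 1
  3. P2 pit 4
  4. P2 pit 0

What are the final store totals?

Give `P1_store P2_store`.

Answer: 0 2

Derivation:
Move 1: P1 pit0 -> P1=[0,5,5,5,6,3](0) P2=[2,5,5,3,5,3](0)
Move 2: P2 pit1 -> P1=[0,5,5,5,6,3](0) P2=[2,0,6,4,6,4](1)
Move 3: P2 pit4 -> P1=[1,6,6,6,6,3](0) P2=[2,0,6,4,0,5](2)
Move 4: P2 pit0 -> P1=[1,6,6,6,6,3](0) P2=[0,1,7,4,0,5](2)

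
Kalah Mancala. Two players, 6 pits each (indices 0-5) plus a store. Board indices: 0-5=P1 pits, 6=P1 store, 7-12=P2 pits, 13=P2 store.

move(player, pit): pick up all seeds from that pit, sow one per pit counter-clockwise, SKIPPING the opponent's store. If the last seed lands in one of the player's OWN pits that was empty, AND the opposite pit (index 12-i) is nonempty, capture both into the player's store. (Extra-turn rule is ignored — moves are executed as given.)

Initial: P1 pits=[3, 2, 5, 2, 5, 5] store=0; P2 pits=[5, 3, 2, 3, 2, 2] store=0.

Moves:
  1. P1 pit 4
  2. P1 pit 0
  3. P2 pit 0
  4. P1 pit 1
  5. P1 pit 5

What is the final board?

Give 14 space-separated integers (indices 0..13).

Answer: 0 0 7 4 0 0 8 1 1 5 5 4 3 1

Derivation:
Move 1: P1 pit4 -> P1=[3,2,5,2,0,6](1) P2=[6,4,3,3,2,2](0)
Move 2: P1 pit0 -> P1=[0,3,6,3,0,6](1) P2=[6,4,3,3,2,2](0)
Move 3: P2 pit0 -> P1=[0,3,6,3,0,6](1) P2=[0,5,4,4,3,3](1)
Move 4: P1 pit1 -> P1=[0,0,7,4,0,6](7) P2=[0,0,4,4,3,3](1)
Move 5: P1 pit5 -> P1=[0,0,7,4,0,0](8) P2=[1,1,5,5,4,3](1)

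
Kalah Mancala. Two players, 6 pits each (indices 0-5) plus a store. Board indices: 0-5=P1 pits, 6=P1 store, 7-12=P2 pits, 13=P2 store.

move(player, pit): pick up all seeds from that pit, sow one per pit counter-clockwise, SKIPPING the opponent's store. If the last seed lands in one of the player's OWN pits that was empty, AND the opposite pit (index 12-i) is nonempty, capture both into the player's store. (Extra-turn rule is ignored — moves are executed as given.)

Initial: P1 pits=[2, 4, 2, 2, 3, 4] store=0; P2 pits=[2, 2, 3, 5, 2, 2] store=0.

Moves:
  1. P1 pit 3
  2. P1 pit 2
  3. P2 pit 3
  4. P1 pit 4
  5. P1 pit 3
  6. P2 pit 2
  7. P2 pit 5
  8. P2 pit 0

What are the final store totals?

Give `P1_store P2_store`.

Move 1: P1 pit3 -> P1=[2,4,2,0,4,5](0) P2=[2,2,3,5,2,2](0)
Move 2: P1 pit2 -> P1=[2,4,0,1,5,5](0) P2=[2,2,3,5,2,2](0)
Move 3: P2 pit3 -> P1=[3,5,0,1,5,5](0) P2=[2,2,3,0,3,3](1)
Move 4: P1 pit4 -> P1=[3,5,0,1,0,6](1) P2=[3,3,4,0,3,3](1)
Move 5: P1 pit3 -> P1=[3,5,0,0,0,6](5) P2=[3,0,4,0,3,3](1)
Move 6: P2 pit2 -> P1=[3,5,0,0,0,6](5) P2=[3,0,0,1,4,4](2)
Move 7: P2 pit5 -> P1=[4,6,1,0,0,6](5) P2=[3,0,0,1,4,0](3)
Move 8: P2 pit0 -> P1=[4,6,1,0,0,6](5) P2=[0,1,1,2,4,0](3)

Answer: 5 3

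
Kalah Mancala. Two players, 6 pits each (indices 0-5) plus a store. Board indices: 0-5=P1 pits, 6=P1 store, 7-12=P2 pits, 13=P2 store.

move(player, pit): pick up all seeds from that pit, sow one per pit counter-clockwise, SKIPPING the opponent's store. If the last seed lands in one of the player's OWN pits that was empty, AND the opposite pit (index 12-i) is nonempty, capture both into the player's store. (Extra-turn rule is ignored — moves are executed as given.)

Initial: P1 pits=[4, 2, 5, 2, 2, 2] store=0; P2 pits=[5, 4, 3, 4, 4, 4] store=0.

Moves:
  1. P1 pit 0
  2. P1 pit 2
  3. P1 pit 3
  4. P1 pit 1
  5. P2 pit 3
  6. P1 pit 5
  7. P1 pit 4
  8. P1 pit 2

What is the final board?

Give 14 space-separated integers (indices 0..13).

Answer: 1 0 0 2 0 1 4 9 7 5 1 5 5 1

Derivation:
Move 1: P1 pit0 -> P1=[0,3,6,3,3,2](0) P2=[5,4,3,4,4,4](0)
Move 2: P1 pit2 -> P1=[0,3,0,4,4,3](1) P2=[6,5,3,4,4,4](0)
Move 3: P1 pit3 -> P1=[0,3,0,0,5,4](2) P2=[7,5,3,4,4,4](0)
Move 4: P1 pit1 -> P1=[0,0,1,1,6,4](2) P2=[7,5,3,4,4,4](0)
Move 5: P2 pit3 -> P1=[1,0,1,1,6,4](2) P2=[7,5,3,0,5,5](1)
Move 6: P1 pit5 -> P1=[1,0,1,1,6,0](3) P2=[8,6,4,0,5,5](1)
Move 7: P1 pit4 -> P1=[1,0,1,1,0,1](4) P2=[9,7,5,1,5,5](1)
Move 8: P1 pit2 -> P1=[1,0,0,2,0,1](4) P2=[9,7,5,1,5,5](1)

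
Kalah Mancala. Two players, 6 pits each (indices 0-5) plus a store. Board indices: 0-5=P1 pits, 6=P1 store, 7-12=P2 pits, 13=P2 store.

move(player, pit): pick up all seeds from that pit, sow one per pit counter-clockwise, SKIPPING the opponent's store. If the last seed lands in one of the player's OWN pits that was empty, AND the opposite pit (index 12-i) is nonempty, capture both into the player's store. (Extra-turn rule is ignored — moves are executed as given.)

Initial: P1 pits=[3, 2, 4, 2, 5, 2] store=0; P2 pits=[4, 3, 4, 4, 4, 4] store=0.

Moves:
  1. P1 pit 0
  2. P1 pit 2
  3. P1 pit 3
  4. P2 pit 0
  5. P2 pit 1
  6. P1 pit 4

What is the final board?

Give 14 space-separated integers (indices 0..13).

Move 1: P1 pit0 -> P1=[0,3,5,3,5,2](0) P2=[4,3,4,4,4,4](0)
Move 2: P1 pit2 -> P1=[0,3,0,4,6,3](1) P2=[5,3,4,4,4,4](0)
Move 3: P1 pit3 -> P1=[0,3,0,0,7,4](2) P2=[6,3,4,4,4,4](0)
Move 4: P2 pit0 -> P1=[0,3,0,0,7,4](2) P2=[0,4,5,5,5,5](1)
Move 5: P2 pit1 -> P1=[0,3,0,0,7,4](2) P2=[0,0,6,6,6,6](1)
Move 6: P1 pit4 -> P1=[0,3,0,0,0,5](3) P2=[1,1,7,7,7,6](1)

Answer: 0 3 0 0 0 5 3 1 1 7 7 7 6 1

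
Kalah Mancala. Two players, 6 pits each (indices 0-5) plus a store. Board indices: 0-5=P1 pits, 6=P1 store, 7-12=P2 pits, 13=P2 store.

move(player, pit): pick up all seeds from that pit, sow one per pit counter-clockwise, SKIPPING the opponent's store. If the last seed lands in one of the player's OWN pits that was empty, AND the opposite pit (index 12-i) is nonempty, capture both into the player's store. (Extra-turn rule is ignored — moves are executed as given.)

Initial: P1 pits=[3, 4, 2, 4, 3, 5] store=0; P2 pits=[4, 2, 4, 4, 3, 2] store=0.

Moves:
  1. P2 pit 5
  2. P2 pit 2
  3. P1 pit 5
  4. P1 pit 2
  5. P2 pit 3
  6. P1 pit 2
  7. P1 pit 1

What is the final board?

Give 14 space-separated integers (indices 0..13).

Move 1: P2 pit5 -> P1=[4,4,2,4,3,5](0) P2=[4,2,4,4,3,0](1)
Move 2: P2 pit2 -> P1=[4,4,2,4,3,5](0) P2=[4,2,0,5,4,1](2)
Move 3: P1 pit5 -> P1=[4,4,2,4,3,0](1) P2=[5,3,1,6,4,1](2)
Move 4: P1 pit2 -> P1=[4,4,0,5,4,0](1) P2=[5,3,1,6,4,1](2)
Move 5: P2 pit3 -> P1=[5,5,1,5,4,0](1) P2=[5,3,1,0,5,2](3)
Move 6: P1 pit2 -> P1=[5,5,0,6,4,0](1) P2=[5,3,1,0,5,2](3)
Move 7: P1 pit1 -> P1=[5,0,1,7,5,1](2) P2=[5,3,1,0,5,2](3)

Answer: 5 0 1 7 5 1 2 5 3 1 0 5 2 3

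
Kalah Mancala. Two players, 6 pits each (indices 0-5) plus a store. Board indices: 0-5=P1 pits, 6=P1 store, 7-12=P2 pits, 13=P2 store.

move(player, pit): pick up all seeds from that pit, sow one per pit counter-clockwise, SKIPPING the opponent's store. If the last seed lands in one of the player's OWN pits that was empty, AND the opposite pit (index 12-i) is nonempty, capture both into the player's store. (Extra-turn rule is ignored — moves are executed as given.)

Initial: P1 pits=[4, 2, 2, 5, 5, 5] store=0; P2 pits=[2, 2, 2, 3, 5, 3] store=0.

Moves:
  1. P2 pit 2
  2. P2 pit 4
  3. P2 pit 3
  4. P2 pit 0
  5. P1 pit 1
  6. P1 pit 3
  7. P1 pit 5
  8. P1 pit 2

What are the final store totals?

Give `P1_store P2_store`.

Answer: 2 9

Derivation:
Move 1: P2 pit2 -> P1=[4,2,2,5,5,5](0) P2=[2,2,0,4,6,3](0)
Move 2: P2 pit4 -> P1=[5,3,3,6,5,5](0) P2=[2,2,0,4,0,4](1)
Move 3: P2 pit3 -> P1=[6,3,3,6,5,5](0) P2=[2,2,0,0,1,5](2)
Move 4: P2 pit0 -> P1=[6,3,3,0,5,5](0) P2=[0,3,0,0,1,5](9)
Move 5: P1 pit1 -> P1=[6,0,4,1,6,5](0) P2=[0,3,0,0,1,5](9)
Move 6: P1 pit3 -> P1=[6,0,4,0,7,5](0) P2=[0,3,0,0,1,5](9)
Move 7: P1 pit5 -> P1=[6,0,4,0,7,0](1) P2=[1,4,1,1,1,5](9)
Move 8: P1 pit2 -> P1=[6,0,0,1,8,1](2) P2=[1,4,1,1,1,5](9)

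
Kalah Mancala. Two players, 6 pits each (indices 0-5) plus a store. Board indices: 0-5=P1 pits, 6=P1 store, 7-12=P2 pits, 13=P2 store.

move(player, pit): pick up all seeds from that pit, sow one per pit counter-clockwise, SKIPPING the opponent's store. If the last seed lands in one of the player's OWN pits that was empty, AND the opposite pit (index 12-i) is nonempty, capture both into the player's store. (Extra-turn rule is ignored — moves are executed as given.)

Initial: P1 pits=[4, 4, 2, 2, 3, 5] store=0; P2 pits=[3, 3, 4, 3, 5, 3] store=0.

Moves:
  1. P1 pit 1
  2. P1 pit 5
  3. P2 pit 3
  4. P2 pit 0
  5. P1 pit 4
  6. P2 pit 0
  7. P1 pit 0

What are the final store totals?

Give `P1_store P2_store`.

Move 1: P1 pit1 -> P1=[4,0,3,3,4,6](0) P2=[3,3,4,3,5,3](0)
Move 2: P1 pit5 -> P1=[4,0,3,3,4,0](1) P2=[4,4,5,4,6,3](0)
Move 3: P2 pit3 -> P1=[5,0,3,3,4,0](1) P2=[4,4,5,0,7,4](1)
Move 4: P2 pit0 -> P1=[5,0,3,3,4,0](1) P2=[0,5,6,1,8,4](1)
Move 5: P1 pit4 -> P1=[5,0,3,3,0,1](2) P2=[1,6,6,1,8,4](1)
Move 6: P2 pit0 -> P1=[5,0,3,3,0,1](2) P2=[0,7,6,1,8,4](1)
Move 7: P1 pit0 -> P1=[0,1,4,4,1,2](2) P2=[0,7,6,1,8,4](1)

Answer: 2 1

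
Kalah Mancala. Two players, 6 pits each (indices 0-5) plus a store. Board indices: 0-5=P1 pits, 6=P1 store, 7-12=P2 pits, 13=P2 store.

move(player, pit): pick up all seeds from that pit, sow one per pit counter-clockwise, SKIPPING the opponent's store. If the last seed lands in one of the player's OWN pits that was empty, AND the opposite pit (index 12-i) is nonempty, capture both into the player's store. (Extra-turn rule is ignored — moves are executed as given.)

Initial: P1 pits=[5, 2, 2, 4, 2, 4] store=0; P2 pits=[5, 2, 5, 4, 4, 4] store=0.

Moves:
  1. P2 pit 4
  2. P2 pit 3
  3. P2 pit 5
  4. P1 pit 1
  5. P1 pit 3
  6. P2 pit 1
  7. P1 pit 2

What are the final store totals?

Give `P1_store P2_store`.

Answer: 2 3

Derivation:
Move 1: P2 pit4 -> P1=[6,3,2,4,2,4](0) P2=[5,2,5,4,0,5](1)
Move 2: P2 pit3 -> P1=[7,3,2,4,2,4](0) P2=[5,2,5,0,1,6](2)
Move 3: P2 pit5 -> P1=[8,4,3,5,3,4](0) P2=[5,2,5,0,1,0](3)
Move 4: P1 pit1 -> P1=[8,0,4,6,4,5](0) P2=[5,2,5,0,1,0](3)
Move 5: P1 pit3 -> P1=[8,0,4,0,5,6](1) P2=[6,3,6,0,1,0](3)
Move 6: P2 pit1 -> P1=[8,0,4,0,5,6](1) P2=[6,0,7,1,2,0](3)
Move 7: P1 pit2 -> P1=[8,0,0,1,6,7](2) P2=[6,0,7,1,2,0](3)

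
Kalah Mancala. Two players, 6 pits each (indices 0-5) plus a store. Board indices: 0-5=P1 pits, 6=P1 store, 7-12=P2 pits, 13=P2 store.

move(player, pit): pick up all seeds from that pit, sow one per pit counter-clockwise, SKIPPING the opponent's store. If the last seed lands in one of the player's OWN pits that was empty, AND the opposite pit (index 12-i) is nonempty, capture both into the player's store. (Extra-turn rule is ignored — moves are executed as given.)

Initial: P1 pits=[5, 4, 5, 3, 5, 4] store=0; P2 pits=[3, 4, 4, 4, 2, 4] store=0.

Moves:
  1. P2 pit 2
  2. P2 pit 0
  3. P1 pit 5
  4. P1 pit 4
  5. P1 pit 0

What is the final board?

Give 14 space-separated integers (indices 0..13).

Move 1: P2 pit2 -> P1=[5,4,5,3,5,4](0) P2=[3,4,0,5,3,5](1)
Move 2: P2 pit0 -> P1=[5,4,5,3,5,4](0) P2=[0,5,1,6,3,5](1)
Move 3: P1 pit5 -> P1=[5,4,5,3,5,0](1) P2=[1,6,2,6,3,5](1)
Move 4: P1 pit4 -> P1=[5,4,5,3,0,1](2) P2=[2,7,3,6,3,5](1)
Move 5: P1 pit0 -> P1=[0,5,6,4,1,2](2) P2=[2,7,3,6,3,5](1)

Answer: 0 5 6 4 1 2 2 2 7 3 6 3 5 1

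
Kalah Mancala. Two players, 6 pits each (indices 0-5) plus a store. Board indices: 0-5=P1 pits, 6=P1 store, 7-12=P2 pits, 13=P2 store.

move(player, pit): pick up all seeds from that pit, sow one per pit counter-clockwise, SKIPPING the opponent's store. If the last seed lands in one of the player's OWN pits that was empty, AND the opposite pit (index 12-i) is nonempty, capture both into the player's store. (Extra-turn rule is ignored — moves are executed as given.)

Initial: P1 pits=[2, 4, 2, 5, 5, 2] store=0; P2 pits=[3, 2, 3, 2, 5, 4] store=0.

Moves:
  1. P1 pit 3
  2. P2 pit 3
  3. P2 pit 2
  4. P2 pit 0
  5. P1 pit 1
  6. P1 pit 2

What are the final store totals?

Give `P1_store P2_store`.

Answer: 1 0

Derivation:
Move 1: P1 pit3 -> P1=[2,4,2,0,6,3](1) P2=[4,3,3,2,5,4](0)
Move 2: P2 pit3 -> P1=[2,4,2,0,6,3](1) P2=[4,3,3,0,6,5](0)
Move 3: P2 pit2 -> P1=[2,4,2,0,6,3](1) P2=[4,3,0,1,7,6](0)
Move 4: P2 pit0 -> P1=[2,4,2,0,6,3](1) P2=[0,4,1,2,8,6](0)
Move 5: P1 pit1 -> P1=[2,0,3,1,7,4](1) P2=[0,4,1,2,8,6](0)
Move 6: P1 pit2 -> P1=[2,0,0,2,8,5](1) P2=[0,4,1,2,8,6](0)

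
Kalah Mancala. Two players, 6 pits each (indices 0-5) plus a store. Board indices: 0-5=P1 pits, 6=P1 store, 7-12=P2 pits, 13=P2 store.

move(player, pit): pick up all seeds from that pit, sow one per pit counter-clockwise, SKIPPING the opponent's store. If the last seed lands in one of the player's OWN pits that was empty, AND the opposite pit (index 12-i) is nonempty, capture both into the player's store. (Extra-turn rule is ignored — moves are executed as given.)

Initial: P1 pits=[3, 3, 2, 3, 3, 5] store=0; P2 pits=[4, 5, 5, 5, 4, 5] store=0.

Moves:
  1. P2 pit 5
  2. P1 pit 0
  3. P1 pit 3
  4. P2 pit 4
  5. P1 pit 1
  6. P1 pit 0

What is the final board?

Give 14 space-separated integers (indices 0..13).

Move 1: P2 pit5 -> P1=[4,4,3,4,3,5](0) P2=[4,5,5,5,4,0](1)
Move 2: P1 pit0 -> P1=[0,5,4,5,4,5](0) P2=[4,5,5,5,4,0](1)
Move 3: P1 pit3 -> P1=[0,5,4,0,5,6](1) P2=[5,6,5,5,4,0](1)
Move 4: P2 pit4 -> P1=[1,6,4,0,5,6](1) P2=[5,6,5,5,0,1](2)
Move 5: P1 pit1 -> P1=[1,0,5,1,6,7](2) P2=[6,6,5,5,0,1](2)
Move 6: P1 pit0 -> P1=[0,1,5,1,6,7](2) P2=[6,6,5,5,0,1](2)

Answer: 0 1 5 1 6 7 2 6 6 5 5 0 1 2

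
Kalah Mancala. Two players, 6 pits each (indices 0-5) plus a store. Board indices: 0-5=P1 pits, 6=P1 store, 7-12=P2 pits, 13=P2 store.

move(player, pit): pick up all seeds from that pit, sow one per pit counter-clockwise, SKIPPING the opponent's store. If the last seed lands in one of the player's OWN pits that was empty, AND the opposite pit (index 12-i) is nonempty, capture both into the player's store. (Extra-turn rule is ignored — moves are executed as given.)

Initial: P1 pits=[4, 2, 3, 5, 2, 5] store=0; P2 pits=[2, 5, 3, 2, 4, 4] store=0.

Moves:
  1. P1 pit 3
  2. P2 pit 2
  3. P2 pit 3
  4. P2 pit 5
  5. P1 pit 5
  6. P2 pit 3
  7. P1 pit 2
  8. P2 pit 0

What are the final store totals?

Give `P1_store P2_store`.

Move 1: P1 pit3 -> P1=[4,2,3,0,3,6](1) P2=[3,6,3,2,4,4](0)
Move 2: P2 pit2 -> P1=[4,2,3,0,3,6](1) P2=[3,6,0,3,5,5](0)
Move 3: P2 pit3 -> P1=[4,2,3,0,3,6](1) P2=[3,6,0,0,6,6](1)
Move 4: P2 pit5 -> P1=[5,3,4,1,4,6](1) P2=[3,6,0,0,6,0](2)
Move 5: P1 pit5 -> P1=[5,3,4,1,4,0](2) P2=[4,7,1,1,7,0](2)
Move 6: P2 pit3 -> P1=[5,3,4,1,4,0](2) P2=[4,7,1,0,8,0](2)
Move 7: P1 pit2 -> P1=[5,3,0,2,5,1](3) P2=[4,7,1,0,8,0](2)
Move 8: P2 pit0 -> P1=[5,3,0,2,5,1](3) P2=[0,8,2,1,9,0](2)

Answer: 3 2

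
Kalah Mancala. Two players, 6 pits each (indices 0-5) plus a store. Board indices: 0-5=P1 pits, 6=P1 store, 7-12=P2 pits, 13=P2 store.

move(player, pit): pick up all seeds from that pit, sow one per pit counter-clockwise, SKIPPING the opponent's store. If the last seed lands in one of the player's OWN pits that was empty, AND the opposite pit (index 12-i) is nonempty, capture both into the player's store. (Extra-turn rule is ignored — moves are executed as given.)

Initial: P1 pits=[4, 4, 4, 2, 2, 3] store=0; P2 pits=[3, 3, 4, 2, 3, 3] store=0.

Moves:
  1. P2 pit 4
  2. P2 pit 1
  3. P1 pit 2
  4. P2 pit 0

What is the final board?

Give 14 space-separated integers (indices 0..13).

Move 1: P2 pit4 -> P1=[5,4,4,2,2,3](0) P2=[3,3,4,2,0,4](1)
Move 2: P2 pit1 -> P1=[5,0,4,2,2,3](0) P2=[3,0,5,3,0,4](6)
Move 3: P1 pit2 -> P1=[5,0,0,3,3,4](1) P2=[3,0,5,3,0,4](6)
Move 4: P2 pit0 -> P1=[5,0,0,3,3,4](1) P2=[0,1,6,4,0,4](6)

Answer: 5 0 0 3 3 4 1 0 1 6 4 0 4 6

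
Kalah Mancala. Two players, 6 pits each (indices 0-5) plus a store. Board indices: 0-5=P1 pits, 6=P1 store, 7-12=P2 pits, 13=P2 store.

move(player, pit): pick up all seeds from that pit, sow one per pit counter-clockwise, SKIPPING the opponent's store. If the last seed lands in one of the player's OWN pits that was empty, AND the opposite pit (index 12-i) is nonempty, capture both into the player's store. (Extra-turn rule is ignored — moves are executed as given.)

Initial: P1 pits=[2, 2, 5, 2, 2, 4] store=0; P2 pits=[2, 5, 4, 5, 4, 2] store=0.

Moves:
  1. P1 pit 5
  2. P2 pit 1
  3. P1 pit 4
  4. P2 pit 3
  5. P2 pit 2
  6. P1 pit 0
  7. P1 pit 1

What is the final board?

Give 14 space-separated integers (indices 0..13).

Answer: 0 0 8 4 2 3 3 3 0 0 1 7 5 3

Derivation:
Move 1: P1 pit5 -> P1=[2,2,5,2,2,0](1) P2=[3,6,5,5,4,2](0)
Move 2: P2 pit1 -> P1=[3,2,5,2,2,0](1) P2=[3,0,6,6,5,3](1)
Move 3: P1 pit4 -> P1=[3,2,5,2,0,1](2) P2=[3,0,6,6,5,3](1)
Move 4: P2 pit3 -> P1=[4,3,6,2,0,1](2) P2=[3,0,6,0,6,4](2)
Move 5: P2 pit2 -> P1=[5,4,6,2,0,1](2) P2=[3,0,0,1,7,5](3)
Move 6: P1 pit0 -> P1=[0,5,7,3,1,2](2) P2=[3,0,0,1,7,5](3)
Move 7: P1 pit1 -> P1=[0,0,8,4,2,3](3) P2=[3,0,0,1,7,5](3)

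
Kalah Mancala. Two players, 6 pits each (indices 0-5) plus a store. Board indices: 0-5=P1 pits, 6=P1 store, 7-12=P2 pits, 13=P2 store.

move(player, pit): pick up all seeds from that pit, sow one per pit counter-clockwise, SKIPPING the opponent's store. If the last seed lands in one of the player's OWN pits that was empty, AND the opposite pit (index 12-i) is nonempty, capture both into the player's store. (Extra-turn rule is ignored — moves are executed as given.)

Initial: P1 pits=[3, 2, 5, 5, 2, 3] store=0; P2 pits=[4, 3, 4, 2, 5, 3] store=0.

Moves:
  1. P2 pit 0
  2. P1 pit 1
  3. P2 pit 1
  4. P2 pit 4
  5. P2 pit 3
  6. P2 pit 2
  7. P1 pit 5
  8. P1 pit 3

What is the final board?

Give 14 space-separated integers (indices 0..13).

Move 1: P2 pit0 -> P1=[3,2,5,5,2,3](0) P2=[0,4,5,3,6,3](0)
Move 2: P1 pit1 -> P1=[3,0,6,6,2,3](0) P2=[0,4,5,3,6,3](0)
Move 3: P2 pit1 -> P1=[3,0,6,6,2,3](0) P2=[0,0,6,4,7,4](0)
Move 4: P2 pit4 -> P1=[4,1,7,7,3,3](0) P2=[0,0,6,4,0,5](1)
Move 5: P2 pit3 -> P1=[5,1,7,7,3,3](0) P2=[0,0,6,0,1,6](2)
Move 6: P2 pit2 -> P1=[6,2,7,7,3,3](0) P2=[0,0,0,1,2,7](3)
Move 7: P1 pit5 -> P1=[6,2,7,7,3,0](1) P2=[1,1,0,1,2,7](3)
Move 8: P1 pit3 -> P1=[6,2,7,0,4,1](2) P2=[2,2,1,2,2,7](3)

Answer: 6 2 7 0 4 1 2 2 2 1 2 2 7 3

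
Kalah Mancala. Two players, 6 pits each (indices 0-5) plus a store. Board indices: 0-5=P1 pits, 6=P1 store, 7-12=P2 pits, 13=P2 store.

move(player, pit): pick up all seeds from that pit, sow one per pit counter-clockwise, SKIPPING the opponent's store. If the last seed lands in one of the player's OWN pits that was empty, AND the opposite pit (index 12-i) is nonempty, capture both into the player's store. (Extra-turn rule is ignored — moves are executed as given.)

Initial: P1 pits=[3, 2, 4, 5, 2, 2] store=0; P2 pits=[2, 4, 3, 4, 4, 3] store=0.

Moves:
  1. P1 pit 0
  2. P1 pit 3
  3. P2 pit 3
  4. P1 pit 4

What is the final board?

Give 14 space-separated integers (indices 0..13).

Answer: 1 3 5 0 0 4 2 4 5 4 0 5 4 1

Derivation:
Move 1: P1 pit0 -> P1=[0,3,5,6,2,2](0) P2=[2,4,3,4,4,3](0)
Move 2: P1 pit3 -> P1=[0,3,5,0,3,3](1) P2=[3,5,4,4,4,3](0)
Move 3: P2 pit3 -> P1=[1,3,5,0,3,3](1) P2=[3,5,4,0,5,4](1)
Move 4: P1 pit4 -> P1=[1,3,5,0,0,4](2) P2=[4,5,4,0,5,4](1)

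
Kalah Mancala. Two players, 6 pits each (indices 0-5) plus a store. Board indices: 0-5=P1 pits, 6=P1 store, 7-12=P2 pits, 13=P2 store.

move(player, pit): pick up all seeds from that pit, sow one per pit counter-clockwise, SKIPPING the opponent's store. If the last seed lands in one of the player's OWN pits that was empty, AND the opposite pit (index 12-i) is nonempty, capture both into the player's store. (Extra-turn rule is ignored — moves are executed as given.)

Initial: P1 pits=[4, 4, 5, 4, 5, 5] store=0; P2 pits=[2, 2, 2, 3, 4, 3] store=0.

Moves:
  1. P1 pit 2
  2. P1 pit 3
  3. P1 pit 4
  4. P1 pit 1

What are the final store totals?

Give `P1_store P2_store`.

Move 1: P1 pit2 -> P1=[4,4,0,5,6,6](1) P2=[3,2,2,3,4,3](0)
Move 2: P1 pit3 -> P1=[4,4,0,0,7,7](2) P2=[4,3,2,3,4,3](0)
Move 3: P1 pit4 -> P1=[4,4,0,0,0,8](3) P2=[5,4,3,4,5,3](0)
Move 4: P1 pit1 -> P1=[4,0,1,1,1,9](3) P2=[5,4,3,4,5,3](0)

Answer: 3 0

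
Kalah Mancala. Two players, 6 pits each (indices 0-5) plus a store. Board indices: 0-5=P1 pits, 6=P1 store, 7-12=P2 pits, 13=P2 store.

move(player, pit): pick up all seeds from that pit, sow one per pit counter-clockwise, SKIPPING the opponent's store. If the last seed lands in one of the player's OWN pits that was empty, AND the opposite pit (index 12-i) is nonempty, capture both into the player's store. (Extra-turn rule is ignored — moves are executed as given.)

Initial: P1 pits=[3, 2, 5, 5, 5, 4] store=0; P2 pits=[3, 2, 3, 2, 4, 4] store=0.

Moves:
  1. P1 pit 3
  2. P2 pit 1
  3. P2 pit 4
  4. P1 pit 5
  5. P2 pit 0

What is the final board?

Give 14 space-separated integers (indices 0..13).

Move 1: P1 pit3 -> P1=[3,2,5,0,6,5](1) P2=[4,3,3,2,4,4](0)
Move 2: P2 pit1 -> P1=[3,2,5,0,6,5](1) P2=[4,0,4,3,5,4](0)
Move 3: P2 pit4 -> P1=[4,3,6,0,6,5](1) P2=[4,0,4,3,0,5](1)
Move 4: P1 pit5 -> P1=[4,3,6,0,6,0](2) P2=[5,1,5,4,0,5](1)
Move 5: P2 pit0 -> P1=[4,3,6,0,6,0](2) P2=[0,2,6,5,1,6](1)

Answer: 4 3 6 0 6 0 2 0 2 6 5 1 6 1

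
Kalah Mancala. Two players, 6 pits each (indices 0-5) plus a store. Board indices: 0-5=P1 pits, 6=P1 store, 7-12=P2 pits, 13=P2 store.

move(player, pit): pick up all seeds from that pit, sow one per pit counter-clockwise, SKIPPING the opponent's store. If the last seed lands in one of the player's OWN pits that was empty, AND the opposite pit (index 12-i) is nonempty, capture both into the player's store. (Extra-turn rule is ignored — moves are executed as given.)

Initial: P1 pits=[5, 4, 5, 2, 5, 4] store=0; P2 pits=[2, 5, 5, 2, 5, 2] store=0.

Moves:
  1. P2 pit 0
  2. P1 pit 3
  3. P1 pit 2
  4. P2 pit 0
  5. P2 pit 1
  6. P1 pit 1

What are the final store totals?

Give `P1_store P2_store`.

Move 1: P2 pit0 -> P1=[5,4,5,2,5,4](0) P2=[0,6,6,2,5,2](0)
Move 2: P1 pit3 -> P1=[5,4,5,0,6,5](0) P2=[0,6,6,2,5,2](0)
Move 3: P1 pit2 -> P1=[5,4,0,1,7,6](1) P2=[1,6,6,2,5,2](0)
Move 4: P2 pit0 -> P1=[5,4,0,1,7,6](1) P2=[0,7,6,2,5,2](0)
Move 5: P2 pit1 -> P1=[6,5,0,1,7,6](1) P2=[0,0,7,3,6,3](1)
Move 6: P1 pit1 -> P1=[6,0,1,2,8,7](2) P2=[0,0,7,3,6,3](1)

Answer: 2 1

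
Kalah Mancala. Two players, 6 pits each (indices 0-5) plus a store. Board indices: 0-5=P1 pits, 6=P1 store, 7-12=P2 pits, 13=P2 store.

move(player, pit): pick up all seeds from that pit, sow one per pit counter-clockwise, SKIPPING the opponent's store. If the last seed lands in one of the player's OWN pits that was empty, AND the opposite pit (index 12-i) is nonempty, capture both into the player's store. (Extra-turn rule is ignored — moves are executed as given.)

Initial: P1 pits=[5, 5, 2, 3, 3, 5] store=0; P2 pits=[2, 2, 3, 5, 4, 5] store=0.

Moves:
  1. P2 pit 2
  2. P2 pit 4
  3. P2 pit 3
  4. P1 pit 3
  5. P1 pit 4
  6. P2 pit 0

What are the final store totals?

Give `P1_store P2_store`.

Move 1: P2 pit2 -> P1=[5,5,2,3,3,5](0) P2=[2,2,0,6,5,6](0)
Move 2: P2 pit4 -> P1=[6,6,3,3,3,5](0) P2=[2,2,0,6,0,7](1)
Move 3: P2 pit3 -> P1=[7,7,4,3,3,5](0) P2=[2,2,0,0,1,8](2)
Move 4: P1 pit3 -> P1=[7,7,4,0,4,6](1) P2=[2,2,0,0,1,8](2)
Move 5: P1 pit4 -> P1=[7,7,4,0,0,7](2) P2=[3,3,0,0,1,8](2)
Move 6: P2 pit0 -> P1=[7,7,0,0,0,7](2) P2=[0,4,1,0,1,8](7)

Answer: 2 7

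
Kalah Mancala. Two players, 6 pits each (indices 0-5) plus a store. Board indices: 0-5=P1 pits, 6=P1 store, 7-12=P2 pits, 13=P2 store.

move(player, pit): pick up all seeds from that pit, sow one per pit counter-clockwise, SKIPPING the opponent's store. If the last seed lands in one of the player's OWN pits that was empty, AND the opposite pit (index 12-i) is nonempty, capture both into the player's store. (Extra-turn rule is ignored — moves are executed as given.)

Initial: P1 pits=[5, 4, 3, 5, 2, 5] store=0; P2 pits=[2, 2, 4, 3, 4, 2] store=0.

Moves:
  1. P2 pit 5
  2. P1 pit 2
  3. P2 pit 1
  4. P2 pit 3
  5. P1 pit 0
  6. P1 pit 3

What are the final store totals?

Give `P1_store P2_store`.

Move 1: P2 pit5 -> P1=[6,4,3,5,2,5](0) P2=[2,2,4,3,4,0](1)
Move 2: P1 pit2 -> P1=[6,4,0,6,3,6](0) P2=[2,2,4,3,4,0](1)
Move 3: P2 pit1 -> P1=[6,4,0,6,3,6](0) P2=[2,0,5,4,4,0](1)
Move 4: P2 pit3 -> P1=[7,4,0,6,3,6](0) P2=[2,0,5,0,5,1](2)
Move 5: P1 pit0 -> P1=[0,5,1,7,4,7](1) P2=[3,0,5,0,5,1](2)
Move 6: P1 pit3 -> P1=[0,5,1,0,5,8](2) P2=[4,1,6,1,5,1](2)

Answer: 2 2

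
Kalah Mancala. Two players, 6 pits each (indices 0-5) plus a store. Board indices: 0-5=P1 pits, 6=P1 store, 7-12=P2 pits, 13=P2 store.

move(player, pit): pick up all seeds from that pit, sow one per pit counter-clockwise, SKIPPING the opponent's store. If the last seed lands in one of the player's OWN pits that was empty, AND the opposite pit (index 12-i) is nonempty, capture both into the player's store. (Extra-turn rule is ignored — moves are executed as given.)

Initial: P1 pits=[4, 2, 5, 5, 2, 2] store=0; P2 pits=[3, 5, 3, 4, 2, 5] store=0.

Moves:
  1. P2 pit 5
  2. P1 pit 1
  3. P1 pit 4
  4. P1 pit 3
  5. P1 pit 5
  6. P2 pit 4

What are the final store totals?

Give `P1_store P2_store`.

Move 1: P2 pit5 -> P1=[5,3,6,6,2,2](0) P2=[3,5,3,4,2,0](1)
Move 2: P1 pit1 -> P1=[5,0,7,7,3,2](0) P2=[3,5,3,4,2,0](1)
Move 3: P1 pit4 -> P1=[5,0,7,7,0,3](1) P2=[4,5,3,4,2,0](1)
Move 4: P1 pit3 -> P1=[5,0,7,0,1,4](2) P2=[5,6,4,5,2,0](1)
Move 5: P1 pit5 -> P1=[5,0,7,0,1,0](3) P2=[6,7,5,5,2,0](1)
Move 6: P2 pit4 -> P1=[5,0,7,0,1,0](3) P2=[6,7,5,5,0,1](2)

Answer: 3 2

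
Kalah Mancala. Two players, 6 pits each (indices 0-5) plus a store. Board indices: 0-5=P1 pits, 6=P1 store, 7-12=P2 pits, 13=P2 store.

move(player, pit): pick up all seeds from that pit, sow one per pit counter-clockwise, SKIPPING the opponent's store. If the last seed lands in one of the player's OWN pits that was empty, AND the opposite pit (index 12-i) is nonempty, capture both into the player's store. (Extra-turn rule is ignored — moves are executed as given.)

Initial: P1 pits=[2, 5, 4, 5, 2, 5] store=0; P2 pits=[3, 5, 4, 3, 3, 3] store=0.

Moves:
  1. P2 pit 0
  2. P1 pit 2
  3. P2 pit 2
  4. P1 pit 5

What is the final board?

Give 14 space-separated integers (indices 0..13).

Move 1: P2 pit0 -> P1=[2,5,4,5,2,5](0) P2=[0,6,5,4,3,3](0)
Move 2: P1 pit2 -> P1=[2,5,0,6,3,6](1) P2=[0,6,5,4,3,3](0)
Move 3: P2 pit2 -> P1=[3,5,0,6,3,6](1) P2=[0,6,0,5,4,4](1)
Move 4: P1 pit5 -> P1=[3,5,0,6,3,0](2) P2=[1,7,1,6,5,4](1)

Answer: 3 5 0 6 3 0 2 1 7 1 6 5 4 1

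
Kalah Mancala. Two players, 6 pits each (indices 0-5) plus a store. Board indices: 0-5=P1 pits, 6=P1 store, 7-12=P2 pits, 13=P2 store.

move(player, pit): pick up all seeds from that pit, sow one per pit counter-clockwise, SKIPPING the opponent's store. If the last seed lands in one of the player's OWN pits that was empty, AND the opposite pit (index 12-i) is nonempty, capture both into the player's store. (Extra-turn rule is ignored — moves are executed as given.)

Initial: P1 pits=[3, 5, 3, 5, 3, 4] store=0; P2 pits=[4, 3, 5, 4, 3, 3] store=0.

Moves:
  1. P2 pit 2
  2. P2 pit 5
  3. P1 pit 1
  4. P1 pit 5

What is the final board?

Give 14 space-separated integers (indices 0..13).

Move 1: P2 pit2 -> P1=[4,5,3,5,3,4](0) P2=[4,3,0,5,4,4](1)
Move 2: P2 pit5 -> P1=[5,6,4,5,3,4](0) P2=[4,3,0,5,4,0](2)
Move 3: P1 pit1 -> P1=[5,0,5,6,4,5](1) P2=[5,3,0,5,4,0](2)
Move 4: P1 pit5 -> P1=[5,0,5,6,4,0](2) P2=[6,4,1,6,4,0](2)

Answer: 5 0 5 6 4 0 2 6 4 1 6 4 0 2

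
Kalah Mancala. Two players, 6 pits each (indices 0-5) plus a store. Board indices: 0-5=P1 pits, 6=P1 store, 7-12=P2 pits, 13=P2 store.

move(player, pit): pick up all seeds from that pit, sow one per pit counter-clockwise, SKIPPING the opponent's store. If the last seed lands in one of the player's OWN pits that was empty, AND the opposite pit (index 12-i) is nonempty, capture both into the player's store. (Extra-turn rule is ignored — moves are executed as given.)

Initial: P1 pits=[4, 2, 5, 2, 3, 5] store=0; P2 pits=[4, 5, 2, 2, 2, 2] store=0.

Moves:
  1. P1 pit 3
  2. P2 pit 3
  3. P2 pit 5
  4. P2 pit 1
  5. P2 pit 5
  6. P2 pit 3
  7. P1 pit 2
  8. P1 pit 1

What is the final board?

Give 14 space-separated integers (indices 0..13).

Answer: 5 0 1 2 6 7 1 5 0 3 0 5 0 3

Derivation:
Move 1: P1 pit3 -> P1=[4,2,5,0,4,6](0) P2=[4,5,2,2,2,2](0)
Move 2: P2 pit3 -> P1=[4,2,5,0,4,6](0) P2=[4,5,2,0,3,3](0)
Move 3: P2 pit5 -> P1=[5,3,5,0,4,6](0) P2=[4,5,2,0,3,0](1)
Move 4: P2 pit1 -> P1=[5,3,5,0,4,6](0) P2=[4,0,3,1,4,1](2)
Move 5: P2 pit5 -> P1=[5,3,5,0,4,6](0) P2=[4,0,3,1,4,0](3)
Move 6: P2 pit3 -> P1=[5,3,5,0,4,6](0) P2=[4,0,3,0,5,0](3)
Move 7: P1 pit2 -> P1=[5,3,0,1,5,7](1) P2=[5,0,3,0,5,0](3)
Move 8: P1 pit1 -> P1=[5,0,1,2,6,7](1) P2=[5,0,3,0,5,0](3)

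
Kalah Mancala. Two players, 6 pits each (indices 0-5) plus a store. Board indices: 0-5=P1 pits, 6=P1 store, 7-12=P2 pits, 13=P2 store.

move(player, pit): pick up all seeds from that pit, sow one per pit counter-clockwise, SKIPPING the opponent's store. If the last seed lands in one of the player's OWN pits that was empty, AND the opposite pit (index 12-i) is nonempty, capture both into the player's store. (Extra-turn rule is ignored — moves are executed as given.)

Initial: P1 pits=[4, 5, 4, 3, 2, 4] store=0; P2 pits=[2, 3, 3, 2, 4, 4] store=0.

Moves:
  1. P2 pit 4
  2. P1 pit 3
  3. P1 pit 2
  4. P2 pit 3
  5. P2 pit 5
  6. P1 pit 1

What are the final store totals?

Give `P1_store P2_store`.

Answer: 3 2

Derivation:
Move 1: P2 pit4 -> P1=[5,6,4,3,2,4](0) P2=[2,3,3,2,0,5](1)
Move 2: P1 pit3 -> P1=[5,6,4,0,3,5](1) P2=[2,3,3,2,0,5](1)
Move 3: P1 pit2 -> P1=[5,6,0,1,4,6](2) P2=[2,3,3,2,0,5](1)
Move 4: P2 pit3 -> P1=[5,6,0,1,4,6](2) P2=[2,3,3,0,1,6](1)
Move 5: P2 pit5 -> P1=[6,7,1,2,5,6](2) P2=[2,3,3,0,1,0](2)
Move 6: P1 pit1 -> P1=[6,0,2,3,6,7](3) P2=[3,4,3,0,1,0](2)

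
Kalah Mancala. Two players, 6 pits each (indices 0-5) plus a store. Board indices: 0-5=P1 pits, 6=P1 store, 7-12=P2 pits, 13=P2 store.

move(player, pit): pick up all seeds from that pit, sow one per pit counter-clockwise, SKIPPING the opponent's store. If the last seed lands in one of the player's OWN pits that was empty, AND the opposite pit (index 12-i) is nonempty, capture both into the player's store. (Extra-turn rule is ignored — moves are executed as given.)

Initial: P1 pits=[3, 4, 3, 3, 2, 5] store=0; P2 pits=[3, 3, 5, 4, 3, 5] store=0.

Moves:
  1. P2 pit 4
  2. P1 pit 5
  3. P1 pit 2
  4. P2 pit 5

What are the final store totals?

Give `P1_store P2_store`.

Move 1: P2 pit4 -> P1=[4,4,3,3,2,5](0) P2=[3,3,5,4,0,6](1)
Move 2: P1 pit5 -> P1=[4,4,3,3,2,0](1) P2=[4,4,6,5,0,6](1)
Move 3: P1 pit2 -> P1=[4,4,0,4,3,0](6) P2=[0,4,6,5,0,6](1)
Move 4: P2 pit5 -> P1=[5,5,1,5,4,0](6) P2=[0,4,6,5,0,0](2)

Answer: 6 2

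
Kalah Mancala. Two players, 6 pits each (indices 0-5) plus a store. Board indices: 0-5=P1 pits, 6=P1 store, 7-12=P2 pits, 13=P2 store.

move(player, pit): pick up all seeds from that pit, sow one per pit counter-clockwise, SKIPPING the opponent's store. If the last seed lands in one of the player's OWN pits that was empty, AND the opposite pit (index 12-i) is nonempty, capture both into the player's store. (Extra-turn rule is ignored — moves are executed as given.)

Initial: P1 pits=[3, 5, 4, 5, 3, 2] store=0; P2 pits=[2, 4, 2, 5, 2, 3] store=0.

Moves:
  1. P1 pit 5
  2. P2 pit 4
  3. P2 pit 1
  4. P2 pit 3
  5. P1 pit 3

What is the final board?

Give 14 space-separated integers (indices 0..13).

Move 1: P1 pit5 -> P1=[3,5,4,5,3,0](1) P2=[3,4,2,5,2,3](0)
Move 2: P2 pit4 -> P1=[3,5,4,5,3,0](1) P2=[3,4,2,5,0,4](1)
Move 3: P2 pit1 -> P1=[3,5,4,5,3,0](1) P2=[3,0,3,6,1,5](1)
Move 4: P2 pit3 -> P1=[4,6,5,5,3,0](1) P2=[3,0,3,0,2,6](2)
Move 5: P1 pit3 -> P1=[4,6,5,0,4,1](2) P2=[4,1,3,0,2,6](2)

Answer: 4 6 5 0 4 1 2 4 1 3 0 2 6 2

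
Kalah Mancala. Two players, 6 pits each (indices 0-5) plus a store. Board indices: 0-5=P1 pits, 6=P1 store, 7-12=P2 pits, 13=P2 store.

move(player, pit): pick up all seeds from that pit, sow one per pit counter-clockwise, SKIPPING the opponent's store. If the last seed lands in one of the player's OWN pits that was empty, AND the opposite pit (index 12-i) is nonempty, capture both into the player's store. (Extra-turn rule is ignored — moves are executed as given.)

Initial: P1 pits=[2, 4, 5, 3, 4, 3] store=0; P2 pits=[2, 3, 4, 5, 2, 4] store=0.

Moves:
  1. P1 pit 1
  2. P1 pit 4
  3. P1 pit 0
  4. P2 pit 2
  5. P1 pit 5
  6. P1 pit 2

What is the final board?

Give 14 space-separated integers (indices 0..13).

Answer: 1 1 0 5 1 1 3 5 6 2 7 3 5 1

Derivation:
Move 1: P1 pit1 -> P1=[2,0,6,4,5,4](0) P2=[2,3,4,5,2,4](0)
Move 2: P1 pit4 -> P1=[2,0,6,4,0,5](1) P2=[3,4,5,5,2,4](0)
Move 3: P1 pit0 -> P1=[0,1,7,4,0,5](1) P2=[3,4,5,5,2,4](0)
Move 4: P2 pit2 -> P1=[1,1,7,4,0,5](1) P2=[3,4,0,6,3,5](1)
Move 5: P1 pit5 -> P1=[1,1,7,4,0,0](2) P2=[4,5,1,7,3,5](1)
Move 6: P1 pit2 -> P1=[1,1,0,5,1,1](3) P2=[5,6,2,7,3,5](1)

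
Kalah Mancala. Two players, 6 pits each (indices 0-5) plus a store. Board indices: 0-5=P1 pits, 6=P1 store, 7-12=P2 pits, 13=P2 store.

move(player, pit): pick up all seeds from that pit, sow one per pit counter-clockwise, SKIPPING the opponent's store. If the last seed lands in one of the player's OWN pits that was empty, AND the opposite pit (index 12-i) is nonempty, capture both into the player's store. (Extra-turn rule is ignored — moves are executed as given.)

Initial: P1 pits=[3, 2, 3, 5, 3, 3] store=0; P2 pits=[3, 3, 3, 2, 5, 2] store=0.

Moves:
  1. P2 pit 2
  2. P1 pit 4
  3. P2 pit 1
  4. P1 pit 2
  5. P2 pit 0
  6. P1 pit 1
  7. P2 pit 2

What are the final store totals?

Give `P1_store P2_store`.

Answer: 1 0

Derivation:
Move 1: P2 pit2 -> P1=[3,2,3,5,3,3](0) P2=[3,3,0,3,6,3](0)
Move 2: P1 pit4 -> P1=[3,2,3,5,0,4](1) P2=[4,3,0,3,6,3](0)
Move 3: P2 pit1 -> P1=[3,2,3,5,0,4](1) P2=[4,0,1,4,7,3](0)
Move 4: P1 pit2 -> P1=[3,2,0,6,1,5](1) P2=[4,0,1,4,7,3](0)
Move 5: P2 pit0 -> P1=[3,2,0,6,1,5](1) P2=[0,1,2,5,8,3](0)
Move 6: P1 pit1 -> P1=[3,0,1,7,1,5](1) P2=[0,1,2,5,8,3](0)
Move 7: P2 pit2 -> P1=[3,0,1,7,1,5](1) P2=[0,1,0,6,9,3](0)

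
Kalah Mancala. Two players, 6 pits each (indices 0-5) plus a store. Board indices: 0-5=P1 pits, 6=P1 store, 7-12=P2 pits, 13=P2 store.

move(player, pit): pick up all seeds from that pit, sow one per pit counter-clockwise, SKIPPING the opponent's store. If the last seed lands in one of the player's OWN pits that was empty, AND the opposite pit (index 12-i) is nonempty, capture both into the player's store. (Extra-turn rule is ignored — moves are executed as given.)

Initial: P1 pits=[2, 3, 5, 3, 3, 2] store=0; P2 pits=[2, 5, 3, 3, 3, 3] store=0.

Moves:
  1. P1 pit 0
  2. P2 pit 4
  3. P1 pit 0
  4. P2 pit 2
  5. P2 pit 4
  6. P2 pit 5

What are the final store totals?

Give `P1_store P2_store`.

Move 1: P1 pit0 -> P1=[0,4,6,3,3,2](0) P2=[2,5,3,3,3,3](0)
Move 2: P2 pit4 -> P1=[1,4,6,3,3,2](0) P2=[2,5,3,3,0,4](1)
Move 3: P1 pit0 -> P1=[0,5,6,3,3,2](0) P2=[2,5,3,3,0,4](1)
Move 4: P2 pit2 -> P1=[0,5,6,3,3,2](0) P2=[2,5,0,4,1,5](1)
Move 5: P2 pit4 -> P1=[0,5,6,3,3,2](0) P2=[2,5,0,4,0,6](1)
Move 6: P2 pit5 -> P1=[1,6,7,4,4,2](0) P2=[2,5,0,4,0,0](2)

Answer: 0 2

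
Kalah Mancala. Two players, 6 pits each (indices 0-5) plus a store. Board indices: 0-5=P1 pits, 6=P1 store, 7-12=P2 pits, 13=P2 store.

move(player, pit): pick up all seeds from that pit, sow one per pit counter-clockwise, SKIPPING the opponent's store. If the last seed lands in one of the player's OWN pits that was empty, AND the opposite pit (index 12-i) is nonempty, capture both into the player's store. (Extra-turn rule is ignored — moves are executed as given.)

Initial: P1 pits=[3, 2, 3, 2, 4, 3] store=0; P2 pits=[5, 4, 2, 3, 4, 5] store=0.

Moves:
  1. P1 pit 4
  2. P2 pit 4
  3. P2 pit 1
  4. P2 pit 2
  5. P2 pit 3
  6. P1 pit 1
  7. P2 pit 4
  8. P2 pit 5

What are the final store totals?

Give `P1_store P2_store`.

Answer: 1 10

Derivation:
Move 1: P1 pit4 -> P1=[3,2,3,2,0,4](1) P2=[6,5,2,3,4,5](0)
Move 2: P2 pit4 -> P1=[4,3,3,2,0,4](1) P2=[6,5,2,3,0,6](1)
Move 3: P2 pit1 -> P1=[4,3,3,2,0,4](1) P2=[6,0,3,4,1,7](2)
Move 4: P2 pit2 -> P1=[4,3,3,2,0,4](1) P2=[6,0,0,5,2,8](2)
Move 5: P2 pit3 -> P1=[5,4,3,2,0,4](1) P2=[6,0,0,0,3,9](3)
Move 6: P1 pit1 -> P1=[5,0,4,3,1,5](1) P2=[6,0,0,0,3,9](3)
Move 7: P2 pit4 -> P1=[6,0,4,3,1,5](1) P2=[6,0,0,0,0,10](4)
Move 8: P2 pit5 -> P1=[7,1,5,0,2,6](1) P2=[7,1,0,0,0,0](10)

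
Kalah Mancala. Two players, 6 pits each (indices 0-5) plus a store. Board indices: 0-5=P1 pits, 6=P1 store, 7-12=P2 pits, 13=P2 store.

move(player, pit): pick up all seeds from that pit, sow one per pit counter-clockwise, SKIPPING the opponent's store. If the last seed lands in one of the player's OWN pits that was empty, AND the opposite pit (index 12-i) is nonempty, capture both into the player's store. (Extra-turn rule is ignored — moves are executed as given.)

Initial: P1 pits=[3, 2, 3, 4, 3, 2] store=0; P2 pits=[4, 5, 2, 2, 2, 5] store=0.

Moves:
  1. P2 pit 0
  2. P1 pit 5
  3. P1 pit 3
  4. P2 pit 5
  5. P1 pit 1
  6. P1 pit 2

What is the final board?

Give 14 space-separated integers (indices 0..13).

Answer: 4 0 0 3 6 2 3 3 6 3 3 3 0 1

Derivation:
Move 1: P2 pit0 -> P1=[3,2,3,4,3,2](0) P2=[0,6,3,3,3,5](0)
Move 2: P1 pit5 -> P1=[3,2,3,4,3,0](1) P2=[1,6,3,3,3,5](0)
Move 3: P1 pit3 -> P1=[3,2,3,0,4,1](2) P2=[2,6,3,3,3,5](0)
Move 4: P2 pit5 -> P1=[4,3,4,1,4,1](2) P2=[2,6,3,3,3,0](1)
Move 5: P1 pit1 -> P1=[4,0,5,2,5,1](2) P2=[2,6,3,3,3,0](1)
Move 6: P1 pit2 -> P1=[4,0,0,3,6,2](3) P2=[3,6,3,3,3,0](1)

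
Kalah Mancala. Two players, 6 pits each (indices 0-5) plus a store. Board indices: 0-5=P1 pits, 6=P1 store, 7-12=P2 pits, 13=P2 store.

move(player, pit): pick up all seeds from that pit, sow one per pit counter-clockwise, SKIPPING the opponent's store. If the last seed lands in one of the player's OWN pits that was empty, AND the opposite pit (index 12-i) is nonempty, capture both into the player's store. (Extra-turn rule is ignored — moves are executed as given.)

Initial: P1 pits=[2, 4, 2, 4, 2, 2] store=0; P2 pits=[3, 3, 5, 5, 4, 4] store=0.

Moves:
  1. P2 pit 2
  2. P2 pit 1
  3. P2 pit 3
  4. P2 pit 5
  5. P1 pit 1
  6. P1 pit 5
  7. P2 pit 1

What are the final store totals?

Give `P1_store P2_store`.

Answer: 2 3

Derivation:
Move 1: P2 pit2 -> P1=[3,4,2,4,2,2](0) P2=[3,3,0,6,5,5](1)
Move 2: P2 pit1 -> P1=[3,4,2,4,2,2](0) P2=[3,0,1,7,6,5](1)
Move 3: P2 pit3 -> P1=[4,5,3,5,2,2](0) P2=[3,0,1,0,7,6](2)
Move 4: P2 pit5 -> P1=[5,6,4,6,3,2](0) P2=[3,0,1,0,7,0](3)
Move 5: P1 pit1 -> P1=[5,0,5,7,4,3](1) P2=[4,0,1,0,7,0](3)
Move 6: P1 pit5 -> P1=[5,0,5,7,4,0](2) P2=[5,1,1,0,7,0](3)
Move 7: P2 pit1 -> P1=[5,0,5,7,4,0](2) P2=[5,0,2,0,7,0](3)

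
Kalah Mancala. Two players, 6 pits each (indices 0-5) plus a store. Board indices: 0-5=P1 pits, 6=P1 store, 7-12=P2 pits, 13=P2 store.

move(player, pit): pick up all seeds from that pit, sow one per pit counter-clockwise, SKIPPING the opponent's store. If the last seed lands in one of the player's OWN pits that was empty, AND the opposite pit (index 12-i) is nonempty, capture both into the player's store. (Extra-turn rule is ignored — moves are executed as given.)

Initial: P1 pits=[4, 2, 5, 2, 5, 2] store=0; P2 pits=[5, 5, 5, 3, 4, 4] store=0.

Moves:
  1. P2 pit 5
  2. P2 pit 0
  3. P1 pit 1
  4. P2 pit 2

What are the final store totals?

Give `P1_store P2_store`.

Move 1: P2 pit5 -> P1=[5,3,6,2,5,2](0) P2=[5,5,5,3,4,0](1)
Move 2: P2 pit0 -> P1=[0,3,6,2,5,2](0) P2=[0,6,6,4,5,0](7)
Move 3: P1 pit1 -> P1=[0,0,7,3,6,2](0) P2=[0,6,6,4,5,0](7)
Move 4: P2 pit2 -> P1=[1,1,7,3,6,2](0) P2=[0,6,0,5,6,1](8)

Answer: 0 8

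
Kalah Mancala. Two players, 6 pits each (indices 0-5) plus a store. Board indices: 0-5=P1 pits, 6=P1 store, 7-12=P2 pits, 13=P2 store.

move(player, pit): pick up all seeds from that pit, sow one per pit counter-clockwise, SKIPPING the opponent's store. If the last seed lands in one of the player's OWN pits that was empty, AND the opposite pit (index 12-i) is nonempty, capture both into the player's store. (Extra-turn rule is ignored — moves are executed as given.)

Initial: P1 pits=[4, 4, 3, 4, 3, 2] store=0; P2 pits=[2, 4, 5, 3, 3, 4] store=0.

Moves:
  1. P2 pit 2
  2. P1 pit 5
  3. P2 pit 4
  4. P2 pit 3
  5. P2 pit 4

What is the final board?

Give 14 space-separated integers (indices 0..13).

Move 1: P2 pit2 -> P1=[5,4,3,4,3,2](0) P2=[2,4,0,4,4,5](1)
Move 2: P1 pit5 -> P1=[5,4,3,4,3,0](1) P2=[3,4,0,4,4,5](1)
Move 3: P2 pit4 -> P1=[6,5,3,4,3,0](1) P2=[3,4,0,4,0,6](2)
Move 4: P2 pit3 -> P1=[7,5,3,4,3,0](1) P2=[3,4,0,0,1,7](3)
Move 5: P2 pit4 -> P1=[7,5,3,4,3,0](1) P2=[3,4,0,0,0,8](3)

Answer: 7 5 3 4 3 0 1 3 4 0 0 0 8 3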